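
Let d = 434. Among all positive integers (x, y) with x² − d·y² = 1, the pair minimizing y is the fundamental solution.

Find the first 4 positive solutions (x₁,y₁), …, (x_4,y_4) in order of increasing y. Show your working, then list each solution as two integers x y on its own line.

√434 = [20; 1,4,1,40, …], period ℓ=4 (even) → k=3
k=0  a_k=20  p_k/q_k = 20/1
k=1  a_k=1  p_k/q_k = 21/1
k=2  a_k=4  p_k/q_k = 104/5
k=3  a_k=1  p_k/q_k = 125/6
(x₁, y₁) = (125, 6);  125² − 434·6² = 1 ✓
(125+6√434)^2 = 31249 + 1500√434
(125+6√434)^3 = 7812125 + 374994√434
(125+6√434)^4 = 1953000001 + 93747000√434

125 6
31249 1500
7812125 374994
1953000001 93747000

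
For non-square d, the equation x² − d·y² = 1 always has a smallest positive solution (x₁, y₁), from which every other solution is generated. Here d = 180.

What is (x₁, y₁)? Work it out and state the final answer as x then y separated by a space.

161 12

d=180: √d = [13; 2,2,2,26] (ℓ=4, even), read p_3/q_3
i=0: a=13 ⇒ p=13, q=1
i=1: a=2 ⇒ p=27, q=2
i=2: a=2 ⇒ p=67, q=5
i=3: a=2 ⇒ p=161, q=12
(x₁, y₁) = (161, 12);  161² − 180·12² = 1 ✓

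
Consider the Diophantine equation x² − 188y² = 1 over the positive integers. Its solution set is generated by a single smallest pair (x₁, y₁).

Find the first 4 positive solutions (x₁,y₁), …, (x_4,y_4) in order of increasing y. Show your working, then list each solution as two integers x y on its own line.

d=188: √d = [13; 1,2,2,6,2,2,1,26] (ℓ=8, even), read p_7/q_7
k=0  a_k=13  p_k/q_k = 13/1
k=1  a_k=1  p_k/q_k = 14/1
…
k=5  a_k=2  p_k/q_k = 1330/97
k=6  a_k=2  p_k/q_k = 3277/239
k=7  a_k=1  p_k/q_k = 4607/336
→ (4607, 336).  Check: 4607²=21224449, 188·336²=21224448, difference 1.
(x_2, y_2) = (4607·4607 + 188·336·336, 4607·336 + 336·4607) = (42448897, 3095904)
(x_3, y_3) = (4607·42448897 + 188·336·3095904, 4607·3095904 + 336·42448897) = (391124132351, 28525659120)
(x_4, y_4) = (4607·391124132351 + 188·336·28525659120, 4607·28525659120 + 336·391124132351) = (3603817713033217, 262835420035776)

4607 336
42448897 3095904
391124132351 28525659120
3603817713033217 262835420035776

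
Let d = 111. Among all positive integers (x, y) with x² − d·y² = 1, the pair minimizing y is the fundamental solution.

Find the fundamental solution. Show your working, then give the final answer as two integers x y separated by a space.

295 28

√111 → a₀=10, period (1,1,6,1,1,20); ℓ=6 even so k=5
i=0: a=10 ⇒ p=10, q=1
i=1: a=1 ⇒ p=11, q=1
…
i=3: a=6 ⇒ p=137, q=13
i=4: a=1 ⇒ p=158, q=15
i=5: a=1 ⇒ p=295, q=28
→ (295, 28).  Check: 295²=87025, 111·28²=87024, difference 1.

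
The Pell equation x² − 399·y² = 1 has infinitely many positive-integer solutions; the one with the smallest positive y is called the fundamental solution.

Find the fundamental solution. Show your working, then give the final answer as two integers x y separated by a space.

20 1

√399 = [19; 1,38, …], period ℓ=2 (even) → k=1
a_0=19:  p_0=19·1+0=19,  q_0=19·0+1=1
a_1=1:  p_1=1·19+1=20,  q_1=1·1+0=1
→ (20, 1).  Check: 20²=400, 399·1²=399, difference 1.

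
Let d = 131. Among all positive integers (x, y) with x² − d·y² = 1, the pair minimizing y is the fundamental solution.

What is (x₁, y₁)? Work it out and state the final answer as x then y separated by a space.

10610 927

√131 → a₀=11, period (2,4,11,4,2,22); ℓ=6 even so k=5
a_0=11:  p_0=11·1+0=11,  q_0=11·0+1=1
a_1=2:  p_1=2·11+1=23,  q_1=2·1+0=2
a_2=4:  p_2=4·23+11=103,  q_2=4·2+1=9
…
a_4=4:  p_4=4·1156+103=4727,  q_4=4·101+9=413
a_5=2:  p_5=2·4727+1156=10610,  q_5=2·413+101=927
→ (10610, 927).  Check: 10610²=112572100, 131·927²=112572099, difference 1.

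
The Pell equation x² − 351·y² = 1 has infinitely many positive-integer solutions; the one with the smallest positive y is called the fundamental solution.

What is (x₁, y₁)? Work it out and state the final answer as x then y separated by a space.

[18; 1,2,1,3,2,2,2,3,1,2,1,36] for √351; ℓ=12 ⇒ convergent index 11
k=0  a_k=18  p_k/q_k = 18/1
…
k=3  a_k=1  p_k/q_k = 75/4
k=4  a_k=3  p_k/q_k = 281/15
…
k=8  a_k=3  p_k/q_k = 12796/683
…
k=10  a_k=2  p_k/q_k = 45882/2449
k=11  a_k=1  p_k/q_k = 62425/3332
fundamental: x₁=62425, y₁=3332  (since 3896880625 − 351·11102224 = 1)

62425 3332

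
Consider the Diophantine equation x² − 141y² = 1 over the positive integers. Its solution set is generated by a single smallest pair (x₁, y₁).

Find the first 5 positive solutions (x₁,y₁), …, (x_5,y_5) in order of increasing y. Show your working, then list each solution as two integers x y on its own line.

√141 = [11; 1,6,1,22, …], period ℓ=4 (even) → k=3
i=0: a=11 ⇒ p=11, q=1
i=1: a=1 ⇒ p=12, q=1
i=2: a=6 ⇒ p=83, q=7
i=3: a=1 ⇒ p=95, q=8
fundamental: x₁=95, y₁=8  (since 9025 − 141·64 = 1)
(95+8√141)^2 = 18049 + 1520√141
(95+8√141)^3 = 3429215 + 288792√141
(95+8√141)^4 = 651532801 + 54868960√141
(95+8√141)^5 = 123787802975 + 10424813608√141

95 8
18049 1520
3429215 288792
651532801 54868960
123787802975 10424813608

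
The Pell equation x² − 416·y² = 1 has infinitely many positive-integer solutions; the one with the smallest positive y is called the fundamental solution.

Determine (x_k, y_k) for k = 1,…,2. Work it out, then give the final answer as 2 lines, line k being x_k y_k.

5201 255
54100801 2652510

d=416: √d = [20; 2,1,1,9,1,1,2,40] (ℓ=8, even), read p_7/q_7
i=0: a=20 ⇒ p=20, q=1
…
i=6: a=1 ⇒ p=2060, q=101
i=7: a=2 ⇒ p=5201, q=255
(x₁, y₁) = (5201, 255);  5201² − 416·255² = 1 ✓
k=2:  x_2 = 5201·5201+416·255·255 = 54100801,  y_2 = 5201·255+255·5201 = 2652510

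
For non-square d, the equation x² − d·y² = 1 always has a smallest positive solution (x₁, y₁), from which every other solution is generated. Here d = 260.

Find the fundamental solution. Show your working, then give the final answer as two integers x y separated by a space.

129 8

d=260: √d = [16; 8,32] (ℓ=2, even), read p_1/q_1
i=0: a=16 ⇒ p=16, q=1
i=1: a=8 ⇒ p=129, q=8
(x₁, y₁) = (129, 8);  129² − 260·8² = 1 ✓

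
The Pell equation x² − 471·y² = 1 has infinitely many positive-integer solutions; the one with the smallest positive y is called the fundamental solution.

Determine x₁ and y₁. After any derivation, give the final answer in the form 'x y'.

7838695 361188

d=471: √d = [21; 1,2,2,1,3,…,2,1,42] (ℓ=14, even), read p_13/q_13
i=0: a=21 ⇒ p=21, q=1
i=1: a=1 ⇒ p=22, q=1
…
i=4: a=1 ⇒ p=217, q=10
…
i=6: a=4 ⇒ p=3429, q=158
…
i=9: a=3 ⇒ p=644804, q=29711
…
i=12: a=2 ⇒ p=5506953, q=253747
i=13: a=1 ⇒ p=7838695, q=361188
→ (7838695, 361188).  Check: 7838695²=61445139303025, 471·361188²=61445139303024, difference 1.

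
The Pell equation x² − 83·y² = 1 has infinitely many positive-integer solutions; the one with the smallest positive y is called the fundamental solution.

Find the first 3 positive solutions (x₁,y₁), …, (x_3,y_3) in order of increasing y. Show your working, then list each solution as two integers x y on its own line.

82 9
13447 1476
2205226 242055

√83 = [9; 9,18, …], period ℓ=2 (even) → k=1
k=0  a_k=9  p_k/q_k = 9/1
k=1  a_k=9  p_k/q_k = 82/9
→ (82, 9).  Check: 82²=6724, 83·9²=6723, difference 1.
n=2: (82,9)∘(82,9) = (82·82+83·9·9, 82·9+9·82) = (13447,1476)
n=3: (13447,1476)∘(82,9) = (82·13447+83·9·1476, 82·1476+9·13447) = (2205226,242055)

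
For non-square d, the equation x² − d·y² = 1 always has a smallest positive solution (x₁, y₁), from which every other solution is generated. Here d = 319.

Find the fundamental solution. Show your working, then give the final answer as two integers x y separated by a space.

12901780 722361

d=319: √d = [17; 1,6,5,1,4,…,6,1,34] (ℓ=14, even), read p_13/q_13
i=0: a=17 ⇒ p=17, q=1
…
i=5: a=4 ⇒ p=3715, q=208
…
i=8: a=3 ⇒ p=58797, q=3292
i=9: a=4 ⇒ p=250816, q=14043
…
i=11: a=5 ⇒ p=1798881, q=100718
i=12: a=6 ⇒ p=11102899, q=621643
i=13: a=1 ⇒ p=12901780, q=722361
fundamental: x₁=12901780, y₁=722361  (since 166455927168400 − 319·521805414321 = 1)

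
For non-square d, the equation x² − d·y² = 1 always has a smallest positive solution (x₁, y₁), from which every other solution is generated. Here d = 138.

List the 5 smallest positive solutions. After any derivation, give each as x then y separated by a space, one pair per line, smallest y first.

√138 = [11; 1,2,1,22, …], period ℓ=4 (even) → k=3
a_0=11:  p_0=11·1+0=11,  q_0=11·0+1=1
a_1=1:  p_1=1·11+1=12,  q_1=1·1+0=1
a_2=2:  p_2=2·12+11=35,  q_2=2·1+1=3
a_3=1:  p_3=1·35+12=47,  q_3=1·3+1=4
(x₁, y₁) = (47, 4);  47² − 138·4² = 1 ✓
(47+4√138)^2 = 4417 + 376√138
(47+4√138)^3 = 415151 + 35340√138
(47+4√138)^4 = 39019777 + 3321584√138
(47+4√138)^5 = 3667443887 + 312193556√138

47 4
4417 376
415151 35340
39019777 3321584
3667443887 312193556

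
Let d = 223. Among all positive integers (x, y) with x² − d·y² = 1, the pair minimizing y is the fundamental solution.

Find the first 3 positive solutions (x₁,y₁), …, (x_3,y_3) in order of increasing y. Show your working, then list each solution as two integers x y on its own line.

√223 = [14; 1,13,1,28, …], period ℓ=4 (even) → k=3
k=0  a_k=14  p_k/q_k = 14/1
k=1  a_k=1  p_k/q_k = 15/1
k=2  a_k=13  p_k/q_k = 209/14
k=3  a_k=1  p_k/q_k = 224/15
fundamental: x₁=224, y₁=15  (since 50176 − 223·225 = 1)
(x_2, y_2) = (224·224 + 223·15·15, 224·15 + 15·224) = (100351, 6720)
(x_3, y_3) = (224·100351 + 223·15·6720, 224·6720 + 15·100351) = (44957024, 3010545)

224 15
100351 6720
44957024 3010545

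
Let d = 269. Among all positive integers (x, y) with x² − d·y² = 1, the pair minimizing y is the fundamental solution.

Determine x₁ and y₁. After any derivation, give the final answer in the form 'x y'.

13449 820

d=269: √d = [16; 2,2,32] (ℓ=3, odd), read p_5/q_5
k=0  a_k=16  p_k/q_k = 16/1
k=1  a_k=2  p_k/q_k = 33/2
k=2  a_k=2  p_k/q_k = 82/5
k=3  a_k=32  p_k/q_k = 2657/162
k=4  a_k=2  p_k/q_k = 5396/329
k=5  a_k=2  p_k/q_k = 13449/820
→ (13449, 820).  Check: 13449²=180875601, 269·820²=180875600, difference 1.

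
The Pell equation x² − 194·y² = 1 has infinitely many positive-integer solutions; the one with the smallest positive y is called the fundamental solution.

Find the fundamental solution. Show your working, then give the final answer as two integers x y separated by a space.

195 14

d=194: √d = [13; 1,12,1,26] (ℓ=4, even), read p_3/q_3
a_0=13:  p_0=13·1+0=13,  q_0=13·0+1=1
…
a_2=12:  p_2=12·14+13=181,  q_2=12·1+1=13
a_3=1:  p_3=1·181+14=195,  q_3=1·13+1=14
fundamental: x₁=195, y₁=14  (since 38025 − 194·196 = 1)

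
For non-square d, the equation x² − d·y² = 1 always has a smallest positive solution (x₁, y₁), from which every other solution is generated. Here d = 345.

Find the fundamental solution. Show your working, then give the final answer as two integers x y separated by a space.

6761 364

d=345: √d = [18; 1,1,2,1,6,1,2,1,1,36] (ℓ=10, even), read p_9/q_9
k=0  a_k=18  p_k/q_k = 18/1
…
k=3  a_k=2  p_k/q_k = 93/5
…
k=5  a_k=6  p_k/q_k = 873/47
…
k=8  a_k=1  p_k/q_k = 3882/209
k=9  a_k=1  p_k/q_k = 6761/364
fundamental: x₁=6761, y₁=364  (since 45711121 − 345·132496 = 1)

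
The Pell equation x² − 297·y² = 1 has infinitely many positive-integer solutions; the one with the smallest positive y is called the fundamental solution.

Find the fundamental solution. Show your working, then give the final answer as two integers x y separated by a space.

48599 2820

√297 → a₀=17, period (4,3,1,1,2,1,1,3,4,34); ℓ=10 even so k=9
k=0  a_k=17  p_k/q_k = 17/1
…
k=2  a_k=3  p_k/q_k = 224/13
k=3  a_k=1  p_k/q_k = 293/17
k=4  a_k=1  p_k/q_k = 517/30
…
k=8  a_k=3  p_k/q_k = 11357/659
k=9  a_k=4  p_k/q_k = 48599/2820
(x₁, y₁) = (48599, 2820);  48599² − 297·2820² = 1 ✓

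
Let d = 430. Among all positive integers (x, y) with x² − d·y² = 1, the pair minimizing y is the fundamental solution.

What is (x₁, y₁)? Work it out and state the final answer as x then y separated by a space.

d=430: √d = [20; 1,2,1,3,1,…,2,1,40] (ℓ=14, even), read p_13/q_13
k=0  a_k=20  p_k/q_k = 20/1
k=1  a_k=1  p_k/q_k = 21/1
k=2  a_k=2  p_k/q_k = 62/3
k=3  a_k=1  p_k/q_k = 83/4
…
k=5  a_k=1  p_k/q_k = 394/19
k=6  a_k=6  p_k/q_k = 2675/129
k=7  a_k=8  p_k/q_k = 21794/1051
…
k=9  a_k=1  p_k/q_k = 155233/7486
k=10  a_k=3  p_k/q_k = 599138/28893
k=11  a_k=1  p_k/q_k = 754371/36379
k=12  a_k=2  p_k/q_k = 2107880/101651
k=13  a_k=1  p_k/q_k = 2862251/138030
→ (2862251, 138030).  Check: 2862251²=8192480787001, 430·138030²=8192480787000, difference 1.

2862251 138030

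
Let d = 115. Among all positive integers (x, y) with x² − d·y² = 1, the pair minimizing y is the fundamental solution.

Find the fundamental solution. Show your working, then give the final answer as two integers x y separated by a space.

√115 → a₀=10, period (1,2,1,1,1,1,1,2,1,20); ℓ=10 even so k=9
k=0  a_k=10  p_k/q_k = 10/1
…
k=2  a_k=2  p_k/q_k = 32/3
…
k=4  a_k=1  p_k/q_k = 75/7
…
k=7  a_k=1  p_k/q_k = 311/29
k=8  a_k=2  p_k/q_k = 815/76
k=9  a_k=1  p_k/q_k = 1126/105
fundamental: x₁=1126, y₁=105  (since 1267876 − 115·11025 = 1)

1126 105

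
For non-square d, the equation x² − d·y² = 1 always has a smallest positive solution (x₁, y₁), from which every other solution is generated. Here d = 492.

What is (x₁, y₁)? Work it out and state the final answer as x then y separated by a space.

[22; 5,1,1,10,1,1,5,44] for √492; ℓ=8 ⇒ convergent index 7
k=0  a_k=22  p_k/q_k = 22/1
…
k=4  a_k=10  p_k/q_k = 2573/116
k=5  a_k=1  p_k/q_k = 2817/127
k=6  a_k=1  p_k/q_k = 5390/243
k=7  a_k=5  p_k/q_k = 29767/1342
(x₁, y₁) = (29767, 1342);  29767² − 492·1342² = 1 ✓

29767 1342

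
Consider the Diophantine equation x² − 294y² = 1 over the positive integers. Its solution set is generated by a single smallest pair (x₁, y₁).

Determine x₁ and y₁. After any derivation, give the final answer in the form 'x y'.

[17; 6,1,4,1,6,34] for √294; ℓ=6 ⇒ convergent index 5
a_0=17:  p_0=17·1+0=17,  q_0=17·0+1=1
…
a_2=1:  p_2=1·103+17=120,  q_2=1·6+1=7
…
a_4=1:  p_4=1·583+120=703,  q_4=1·34+7=41
a_5=6:  p_5=6·703+583=4801,  q_5=6·41+34=280
fundamental: x₁=4801, y₁=280  (since 23049601 − 294·78400 = 1)

4801 280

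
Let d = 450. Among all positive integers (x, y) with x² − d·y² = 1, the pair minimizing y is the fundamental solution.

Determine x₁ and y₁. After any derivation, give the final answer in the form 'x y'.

19601 924

d=450: √d = [21; 4,1,2,4,2,1,4,42] (ℓ=8, even), read p_7/q_7
i=0: a=21 ⇒ p=21, q=1
i=1: a=4 ⇒ p=85, q=4
i=2: a=1 ⇒ p=106, q=5
i=3: a=2 ⇒ p=297, q=14
i=4: a=4 ⇒ p=1294, q=61
i=5: a=2 ⇒ p=2885, q=136
i=6: a=1 ⇒ p=4179, q=197
i=7: a=4 ⇒ p=19601, q=924
(x₁, y₁) = (19601, 924);  19601² − 450·924² = 1 ✓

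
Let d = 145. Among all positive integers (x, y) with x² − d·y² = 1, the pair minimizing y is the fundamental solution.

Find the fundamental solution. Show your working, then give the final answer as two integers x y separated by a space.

289 24

√145 = [12; 24, …], period ℓ=1 (odd) → k=1
i=0: a=12 ⇒ p=12, q=1
i=1: a=24 ⇒ p=289, q=24
→ (289, 24).  Check: 289²=83521, 145·24²=83520, difference 1.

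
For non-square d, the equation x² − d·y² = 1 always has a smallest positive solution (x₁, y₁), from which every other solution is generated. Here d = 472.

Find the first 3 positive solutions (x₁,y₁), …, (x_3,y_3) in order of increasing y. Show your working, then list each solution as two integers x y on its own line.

d=472: √d = [21; 1,2,1,1,1,…,2,1,42] (ℓ=14, even), read p_13/q_13
i=0: a=21 ⇒ p=21, q=1
…
i=2: a=2 ⇒ p=65, q=3
i=3: a=1 ⇒ p=87, q=4
…
i=5: a=1 ⇒ p=239, q=11
…
i=7: a=5 ⇒ p=5779, q=266
…
i=9: a=1 ⇒ p=30003, q=1381
i=10: a=1 ⇒ p=54227, q=2496
i=11: a=1 ⇒ p=84230, q=3877
i=12: a=2 ⇒ p=222687, q=10250
i=13: a=1 ⇒ p=306917, q=14127
→ (306917, 14127).  Check: 306917²=94198044889, 472·14127²=94198044888, difference 1.
(x_2, y_2) = (306917·306917 + 472·14127·14127, 306917·14127 + 14127·306917) = (188396089777, 8671632918)
(x_3, y_3) = (306917·188396089777 + 472·14127·8671632918, 306917·8671632918 + 14127·188396089777) = (115643925371868101, 5322943120573485)

306917 14127
188396089777 8671632918
115643925371868101 5322943120573485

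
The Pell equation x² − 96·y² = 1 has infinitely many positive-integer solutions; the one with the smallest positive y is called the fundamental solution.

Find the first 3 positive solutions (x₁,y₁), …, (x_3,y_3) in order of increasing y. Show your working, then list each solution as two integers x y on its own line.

49 5
4801 490
470449 48015

√96 = [9; 1,3,1,18, …], period ℓ=4 (even) → k=3
step 0: (9, 1)  from 9·(1,0) + (0,1)
step 1: (10, 1)  from 1·(9,1) + (1,0)
step 2: (39, 4)  from 3·(10,1) + (9,1)
step 3: (49, 5)  from 1·(39,4) + (10,1)
→ (49, 5).  Check: 49²=2401, 96·5²=2400, difference 1.
k=2:  x_2 = 49·49+96·5·5 = 4801,  y_2 = 49·5+5·49 = 490
k=3:  x_3 = 49·4801+96·5·490 = 470449,  y_3 = 49·490+5·4801 = 48015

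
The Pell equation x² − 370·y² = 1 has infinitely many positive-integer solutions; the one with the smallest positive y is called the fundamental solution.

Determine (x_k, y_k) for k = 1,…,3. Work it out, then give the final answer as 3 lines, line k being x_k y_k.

√370 = [19; 4,4,38, …], period ℓ=3 (odd) → k=5
a_0=19:  p_0=19·1+0=19,  q_0=19·0+1=1
…
a_4=4:  p_4=4·12503+327=50339,  q_4=4·650+17=2617
a_5=4:  p_5=4·50339+12503=213859,  q_5=4·2617+650=11118
→ (213859, 11118).  Check: 213859²=45735671881, 370·11118²=45735671880, difference 1.
n=2: (213859,11118)∘(213859,11118) = (213859·213859+370·11118·11118, 213859·11118+11118·213859) = (91471343761,4755368724)
n=3: (91471343761,4755368724)∘(213859,11118) = (213859·91471343761+370·11118·4755368724, 213859·4755368724+11118·91471343761) = (39123940210553539,2033956799880714)

213859 11118
91471343761 4755368724
39123940210553539 2033956799880714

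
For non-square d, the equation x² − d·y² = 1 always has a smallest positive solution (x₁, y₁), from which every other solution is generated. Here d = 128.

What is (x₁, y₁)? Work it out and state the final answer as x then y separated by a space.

d=128: √d = [11; 3,5,3,22] (ℓ=4, even), read p_3/q_3
i=0: a=11 ⇒ p=11, q=1
…
i=2: a=5 ⇒ p=181, q=16
i=3: a=3 ⇒ p=577, q=51
(x₁, y₁) = (577, 51);  577² − 128·51² = 1 ✓

577 51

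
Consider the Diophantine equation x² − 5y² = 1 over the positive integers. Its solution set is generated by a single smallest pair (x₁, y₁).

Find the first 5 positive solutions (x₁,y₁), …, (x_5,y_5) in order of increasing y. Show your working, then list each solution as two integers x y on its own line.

[2; 4] for √5; ℓ=1 ⇒ convergent index 1
a_0=2:  p_0=2·1+0=2,  q_0=2·0+1=1
a_1=4:  p_1=4·2+1=9,  q_1=4·1+0=4
fundamental: x₁=9, y₁=4  (since 81 − 5·16 = 1)
(x_2, y_2) = (9·9 + 5·4·4, 9·4 + 4·9) = (161, 72)
(x_3, y_3) = (9·161 + 5·4·72, 9·72 + 4·161) = (2889, 1292)
(x_4, y_4) = (9·2889 + 5·4·1292, 9·1292 + 4·2889) = (51841, 23184)
(x_5, y_5) = (9·51841 + 5·4·23184, 9·23184 + 4·51841) = (930249, 416020)

9 4
161 72
2889 1292
51841 23184
930249 416020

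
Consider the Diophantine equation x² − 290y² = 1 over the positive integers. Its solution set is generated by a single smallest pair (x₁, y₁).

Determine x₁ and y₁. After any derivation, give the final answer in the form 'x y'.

[17; 34] for √290; ℓ=1 ⇒ convergent index 1
k=0  a_k=17  p_k/q_k = 17/1
k=1  a_k=34  p_k/q_k = 579/34
fundamental: x₁=579, y₁=34  (since 335241 − 290·1156 = 1)

579 34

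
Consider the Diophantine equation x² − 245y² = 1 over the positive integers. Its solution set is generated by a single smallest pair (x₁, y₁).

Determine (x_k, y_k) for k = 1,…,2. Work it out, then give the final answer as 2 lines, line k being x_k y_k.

√245 = [15; 1,1,1,7,6,7,1,1,1,30, …], period ℓ=10 (even) → k=9
k=0  a_k=15  p_k/q_k = 15/1
…
k=8  a_k=1  p_k/q_k = 33825/2161
k=9  a_k=1  p_k/q_k = 51841/3312
→ (51841, 3312).  Check: 51841²=2687489281, 245·3312²=2687489280, difference 1.
k=2:  x_2 = 51841·51841+245·3312·3312 = 5374978561,  y_2 = 51841·3312+3312·51841 = 343394784

51841 3312
5374978561 343394784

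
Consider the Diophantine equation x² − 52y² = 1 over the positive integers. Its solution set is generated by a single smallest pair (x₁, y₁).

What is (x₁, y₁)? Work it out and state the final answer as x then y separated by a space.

√52 = [7; 4,1,2,1,4,14, …], period ℓ=6 (even) → k=5
i=0: a=7 ⇒ p=7, q=1
i=1: a=4 ⇒ p=29, q=4
i=2: a=1 ⇒ p=36, q=5
…
i=4: a=1 ⇒ p=137, q=19
i=5: a=4 ⇒ p=649, q=90
→ (649, 90).  Check: 649²=421201, 52·90²=421200, difference 1.

649 90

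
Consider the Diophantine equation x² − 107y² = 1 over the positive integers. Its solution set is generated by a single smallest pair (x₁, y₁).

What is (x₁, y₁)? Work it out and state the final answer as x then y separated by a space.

962 93

[10; 2,1,9,1,2,20] for √107; ℓ=6 ⇒ convergent index 5
k=0  a_k=10  p_k/q_k = 10/1
k=1  a_k=2  p_k/q_k = 21/2
k=2  a_k=1  p_k/q_k = 31/3
k=3  a_k=9  p_k/q_k = 300/29
k=4  a_k=1  p_k/q_k = 331/32
k=5  a_k=2  p_k/q_k = 962/93
fundamental: x₁=962, y₁=93  (since 925444 − 107·8649 = 1)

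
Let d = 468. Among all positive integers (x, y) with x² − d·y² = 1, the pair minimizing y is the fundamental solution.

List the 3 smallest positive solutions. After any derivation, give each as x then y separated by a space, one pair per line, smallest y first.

[21; 1,1,1,2,1,1,1,42] for √468; ℓ=8 ⇒ convergent index 7
step 0: (21, 1)  from 21·(1,0) + (0,1)
…
step 5: (238, 11)  from 1·(173,8) + (65,3)
step 6: (411, 19)  from 1·(238,11) + (173,8)
step 7: (649, 30)  from 1·(411,19) + (238,11)
fundamental: x₁=649, y₁=30  (since 421201 − 468·900 = 1)
n=2: (649,30)∘(649,30) = (649·649+468·30·30, 649·30+30·649) = (842401,38940)
n=3: (842401,38940)∘(649,30) = (649·842401+468·30·38940, 649·38940+30·842401) = (1093435849,50544090)

649 30
842401 38940
1093435849 50544090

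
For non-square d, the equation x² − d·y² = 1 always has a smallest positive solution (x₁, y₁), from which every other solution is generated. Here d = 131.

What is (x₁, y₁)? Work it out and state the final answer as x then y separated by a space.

10610 927

√131 → a₀=11, period (2,4,11,4,2,22); ℓ=6 even so k=5
i=0: a=11 ⇒ p=11, q=1
i=1: a=2 ⇒ p=23, q=2
…
i=3: a=11 ⇒ p=1156, q=101
i=4: a=4 ⇒ p=4727, q=413
i=5: a=2 ⇒ p=10610, q=927
→ (10610, 927).  Check: 10610²=112572100, 131·927²=112572099, difference 1.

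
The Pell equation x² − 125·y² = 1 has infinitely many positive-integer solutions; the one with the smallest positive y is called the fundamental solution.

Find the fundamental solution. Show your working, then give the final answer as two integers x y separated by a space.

√125 → a₀=11, period (5,1,1,5,22); ℓ=5 odd so k=9
step 0: (11, 1)  from 11·(1,0) + (0,1)
step 1: (56, 5)  from 5·(11,1) + (1,0)
step 2: (67, 6)  from 1·(56,5) + (11,1)
step 3: (123, 11)  from 1·(67,6) + (56,5)
step 4: (682, 61)  from 5·(123,11) + (67,6)
…
step 8: (167761, 15005)  from 1·(91444,8179) + (76317,6826)
step 9: (930249, 83204)  from 5·(167761,15005) + (91444,8179)
fundamental: x₁=930249, y₁=83204  (since 865363202001 − 125·6922905616 = 1)

930249 83204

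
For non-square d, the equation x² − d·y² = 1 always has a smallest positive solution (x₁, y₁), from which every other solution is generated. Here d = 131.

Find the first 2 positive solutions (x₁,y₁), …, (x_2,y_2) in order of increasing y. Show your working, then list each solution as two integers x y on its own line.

√131 = [11; 2,4,11,4,2,22, …], period ℓ=6 (even) → k=5
k=0  a_k=11  p_k/q_k = 11/1
k=1  a_k=2  p_k/q_k = 23/2
k=2  a_k=4  p_k/q_k = 103/9
k=3  a_k=11  p_k/q_k = 1156/101
k=4  a_k=4  p_k/q_k = 4727/413
k=5  a_k=2  p_k/q_k = 10610/927
fundamental: x₁=10610, y₁=927  (since 112572100 − 131·859329 = 1)
n=2: (10610,927)∘(10610,927) = (10610·10610+131·927·927, 10610·927+927·10610) = (225144199,19670940)

10610 927
225144199 19670940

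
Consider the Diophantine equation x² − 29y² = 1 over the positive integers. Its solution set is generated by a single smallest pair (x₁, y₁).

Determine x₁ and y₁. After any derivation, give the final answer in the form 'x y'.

9801 1820

√29 → a₀=5, period (2,1,1,2,10); ℓ=5 odd so k=9
i=0: a=5 ⇒ p=5, q=1
i=1: a=2 ⇒ p=11, q=2
i=2: a=1 ⇒ p=16, q=3
…
i=8: a=1 ⇒ p=3775, q=701
i=9: a=2 ⇒ p=9801, q=1820
fundamental: x₁=9801, y₁=1820  (since 96059601 − 29·3312400 = 1)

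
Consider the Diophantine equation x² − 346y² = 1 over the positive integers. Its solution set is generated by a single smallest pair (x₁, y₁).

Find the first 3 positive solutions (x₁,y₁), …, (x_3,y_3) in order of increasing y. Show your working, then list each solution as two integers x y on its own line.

[18; 1,1,1,1,36] for √346; ℓ=5 ⇒ convergent index 9
step 0: (18, 1)  from 18·(1,0) + (0,1)
…
step 3: (56, 3)  from 1·(37,2) + (19,1)
…
step 7: (6901, 371)  from 1·(3497,188) + (3404,183)
step 8: (10398, 559)  from 1·(6901,371) + (3497,188)
step 9: (17299, 930)  from 1·(10398,559) + (6901,371)
fundamental: x₁=17299, y₁=930  (since 299255401 − 346·864900 = 1)
n=2: (17299,930)∘(17299,930) = (17299·17299+346·930·930, 17299·930+930·17299) = (598510801,32176140)
n=3: (598510801,32176140)∘(17299,930) = (17299·598510801+346·930·32176140, 17299·32176140+930·598510801) = (20707276675699,1113230090790)

17299 930
598510801 32176140
20707276675699 1113230090790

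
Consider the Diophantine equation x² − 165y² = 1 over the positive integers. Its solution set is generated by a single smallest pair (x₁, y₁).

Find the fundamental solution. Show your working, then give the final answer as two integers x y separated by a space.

√165 → a₀=12, period (1,5,2,5,1,24); ℓ=6 even so k=5
k=0  a_k=12  p_k/q_k = 12/1
k=1  a_k=1  p_k/q_k = 13/1
…
k=4  a_k=5  p_k/q_k = 912/71
k=5  a_k=1  p_k/q_k = 1079/84
→ (1079, 84).  Check: 1079²=1164241, 165·84²=1164240, difference 1.

1079 84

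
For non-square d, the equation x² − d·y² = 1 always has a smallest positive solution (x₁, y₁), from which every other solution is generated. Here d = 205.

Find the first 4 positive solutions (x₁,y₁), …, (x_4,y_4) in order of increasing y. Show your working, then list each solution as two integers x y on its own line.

39689 2772
3150433441 220035816
250075105640009 17466002999676
19850461732342200961 1386416385888245712

√205 = [14; 3,6,1,4,1,6,3,28, …], period ℓ=8 (even) → k=7
k=0  a_k=14  p_k/q_k = 14/1
k=1  a_k=3  p_k/q_k = 43/3
…
k=3  a_k=1  p_k/q_k = 315/22
k=4  a_k=4  p_k/q_k = 1532/107
k=5  a_k=1  p_k/q_k = 1847/129
k=6  a_k=6  p_k/q_k = 12614/881
k=7  a_k=3  p_k/q_k = 39689/2772
→ (39689, 2772).  Check: 39689²=1575216721, 205·2772²=1575216720, difference 1.
k=2:  x_2 = 39689·39689+205·2772·2772 = 3150433441,  y_2 = 39689·2772+2772·39689 = 220035816
k=3:  x_3 = 39689·3150433441+205·2772·220035816 = 250075105640009,  y_3 = 39689·220035816+2772·3150433441 = 17466002999676
k=4:  x_4 = 39689·250075105640009+205·2772·17466002999676 = 19850461732342200961,  y_4 = 39689·17466002999676+2772·250075105640009 = 1386416385888245712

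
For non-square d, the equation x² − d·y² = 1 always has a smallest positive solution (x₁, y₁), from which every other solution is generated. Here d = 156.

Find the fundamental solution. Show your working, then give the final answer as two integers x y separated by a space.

25 2

[12; 2,24] for √156; ℓ=2 ⇒ convergent index 1
a_0=12:  p_0=12·1+0=12,  q_0=12·0+1=1
a_1=2:  p_1=2·12+1=25,  q_1=2·1+0=2
→ (25, 2).  Check: 25²=625, 156·2²=624, difference 1.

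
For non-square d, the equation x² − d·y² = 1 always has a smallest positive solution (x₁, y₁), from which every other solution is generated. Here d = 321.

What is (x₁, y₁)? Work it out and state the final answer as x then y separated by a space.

d=321: √d = [17; 1,10,1,34] (ℓ=4, even), read p_3/q_3
a_0=17:  p_0=17·1+0=17,  q_0=17·0+1=1
a_1=1:  p_1=1·17+1=18,  q_1=1·1+0=1
a_2=10:  p_2=10·18+17=197,  q_2=10·1+1=11
a_3=1:  p_3=1·197+18=215,  q_3=1·11+1=12
→ (215, 12).  Check: 215²=46225, 321·12²=46224, difference 1.

215 12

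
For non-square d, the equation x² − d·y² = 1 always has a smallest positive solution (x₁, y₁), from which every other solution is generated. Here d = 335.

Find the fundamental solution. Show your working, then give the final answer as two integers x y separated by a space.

604 33

√335 = [18; 3,3,3,36, …], period ℓ=4 (even) → k=3
k=0  a_k=18  p_k/q_k = 18/1
…
k=2  a_k=3  p_k/q_k = 183/10
k=3  a_k=3  p_k/q_k = 604/33
→ (604, 33).  Check: 604²=364816, 335·33²=364815, difference 1.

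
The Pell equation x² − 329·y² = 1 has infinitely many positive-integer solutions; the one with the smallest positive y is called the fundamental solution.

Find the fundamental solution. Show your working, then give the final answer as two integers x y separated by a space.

2376415 131016

d=329: √d = [18; 7,4,2,1,1,4,1,1,2,4,7,36] (ℓ=12, even), read p_11/q_11
i=0: a=18 ⇒ p=18, q=1
i=1: a=7 ⇒ p=127, q=7
…
i=4: a=1 ⇒ p=1705, q=94
…
i=7: a=1 ⇒ p=16125, q=889
i=8: a=1 ⇒ p=29366, q=1619
…
i=10: a=4 ⇒ p=328794, q=18127
i=11: a=7 ⇒ p=2376415, q=131016
fundamental: x₁=2376415, y₁=131016  (since 5647348252225 − 329·17165192256 = 1)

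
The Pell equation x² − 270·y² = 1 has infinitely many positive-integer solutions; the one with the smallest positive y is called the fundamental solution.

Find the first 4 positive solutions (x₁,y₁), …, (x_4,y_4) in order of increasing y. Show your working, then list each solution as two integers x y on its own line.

√270 = [16; 2,3,6,3,2,32, …], period ℓ=6 (even) → k=5
a_0=16:  p_0=16·1+0=16,  q_0=16·0+1=1
a_1=2:  p_1=2·16+1=33,  q_1=2·1+0=2
a_2=3:  p_2=3·33+16=115,  q_2=3·2+1=7
a_3=6:  p_3=6·115+33=723,  q_3=6·7+2=44
a_4=3:  p_4=3·723+115=2284,  q_4=3·44+7=139
a_5=2:  p_5=2·2284+723=5291,  q_5=2·139+44=322
→ (5291, 322).  Check: 5291²=27994681, 270·322²=27994680, difference 1.
(5291+322√270)^2 = 55989361 + 3407404√270
(5291+322√270)^3 = 592479412811 + 36057148806√270
(5291+322√270)^4 = 6269617090376641 + 381556745257688√270

5291 322
55989361 3407404
592479412811 36057148806
6269617090376641 381556745257688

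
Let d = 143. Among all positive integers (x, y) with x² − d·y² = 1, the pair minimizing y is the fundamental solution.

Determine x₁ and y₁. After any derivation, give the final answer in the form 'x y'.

[11; 1,22] for √143; ℓ=2 ⇒ convergent index 1
k=0  a_k=11  p_k/q_k = 11/1
k=1  a_k=1  p_k/q_k = 12/1
(x₁, y₁) = (12, 1);  12² − 143·1² = 1 ✓

12 1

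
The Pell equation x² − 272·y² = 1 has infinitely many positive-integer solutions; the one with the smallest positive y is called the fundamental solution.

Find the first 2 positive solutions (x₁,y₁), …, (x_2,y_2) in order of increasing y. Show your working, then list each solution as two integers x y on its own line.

33 2
2177 132

d=272: √d = [16; 2,32] (ℓ=2, even), read p_1/q_1
a_0=16:  p_0=16·1+0=16,  q_0=16·0+1=1
a_1=2:  p_1=2·16+1=33,  q_1=2·1+0=2
fundamental: x₁=33, y₁=2  (since 1089 − 272·4 = 1)
(x_2, y_2) = (33·33 + 272·2·2, 33·2 + 2·33) = (2177, 132)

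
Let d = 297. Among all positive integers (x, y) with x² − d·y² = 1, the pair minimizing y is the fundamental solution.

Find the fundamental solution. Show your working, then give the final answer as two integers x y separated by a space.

48599 2820

√297 → a₀=17, period (4,3,1,1,2,1,1,3,4,34); ℓ=10 even so k=9
a_0=17:  p_0=17·1+0=17,  q_0=17·0+1=1
a_1=4:  p_1=4·17+1=69,  q_1=4·1+0=4
a_2=3:  p_2=3·69+17=224,  q_2=3·4+1=13
a_3=1:  p_3=1·224+69=293,  q_3=1·13+4=17
a_4=1:  p_4=1·293+224=517,  q_4=1·17+13=30
…
a_7=1:  p_7=1·1844+1327=3171,  q_7=1·107+77=184
a_8=3:  p_8=3·3171+1844=11357,  q_8=3·184+107=659
a_9=4:  p_9=4·11357+3171=48599,  q_9=4·659+184=2820
fundamental: x₁=48599, y₁=2820  (since 2361862801 − 297·7952400 = 1)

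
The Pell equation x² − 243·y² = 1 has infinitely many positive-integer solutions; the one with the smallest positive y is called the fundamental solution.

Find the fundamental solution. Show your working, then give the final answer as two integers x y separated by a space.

√243 → a₀=15, period (1,1,2,3,15,3,2,1,1,30); ℓ=10 even so k=9
k=0  a_k=15  p_k/q_k = 15/1
…
k=3  a_k=2  p_k/q_k = 78/5
k=4  a_k=3  p_k/q_k = 265/17
k=5  a_k=15  p_k/q_k = 4053/260
…
k=7  a_k=2  p_k/q_k = 28901/1854
k=8  a_k=1  p_k/q_k = 41325/2651
k=9  a_k=1  p_k/q_k = 70226/4505
fundamental: x₁=70226, y₁=4505  (since 4931691076 − 243·20295025 = 1)

70226 4505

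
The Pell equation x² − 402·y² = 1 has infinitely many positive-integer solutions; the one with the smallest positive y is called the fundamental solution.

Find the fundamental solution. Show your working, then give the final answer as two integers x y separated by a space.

401 20

√402 → a₀=20, period (20,40); ℓ=2 even so k=1
step 0: (20, 1)  from 20·(1,0) + (0,1)
step 1: (401, 20)  from 20·(20,1) + (1,0)
→ (401, 20).  Check: 401²=160801, 402·20²=160800, difference 1.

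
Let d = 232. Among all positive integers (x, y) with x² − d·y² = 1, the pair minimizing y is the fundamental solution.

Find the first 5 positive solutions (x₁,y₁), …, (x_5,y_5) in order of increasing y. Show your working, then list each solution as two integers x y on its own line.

19603 1287
768555217 50458122
30131975818099 1978261129845
1181354243155834177 77559705806244948
46316174427035658925363 3040805823861378301443

√232 = [15; 4,3,7,3,4,30, …], period ℓ=6 (even) → k=5
k=0  a_k=15  p_k/q_k = 15/1
k=1  a_k=4  p_k/q_k = 61/4
…
k=3  a_k=7  p_k/q_k = 1447/95
k=4  a_k=3  p_k/q_k = 4539/298
k=5  a_k=4  p_k/q_k = 19603/1287
→ (19603, 1287).  Check: 19603²=384277609, 232·1287²=384277608, difference 1.
n=2: (19603,1287)∘(19603,1287) = (19603·19603+232·1287·1287, 19603·1287+1287·19603) = (768555217,50458122)
n=3: (768555217,50458122)∘(19603,1287) = (19603·768555217+232·1287·50458122, 19603·50458122+1287·768555217) = (30131975818099,1978261129845)
n=4: (30131975818099,1978261129845)∘(19603,1287) = (19603·30131975818099+232·1287·1978261129845, 19603·1978261129845+1287·30131975818099) = (1181354243155834177,77559705806244948)
n=5: (1181354243155834177,77559705806244948)∘(19603,1287) = (19603·1181354243155834177+232·1287·77559705806244948, 19603·77559705806244948+1287·1181354243155834177) = (46316174427035658925363,3040805823861378301443)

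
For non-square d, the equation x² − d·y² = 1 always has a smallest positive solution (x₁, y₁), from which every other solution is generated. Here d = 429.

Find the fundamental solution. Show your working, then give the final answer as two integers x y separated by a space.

√429 → a₀=20, period (1,2,2,9,1,12,1,9,2,2,1,40); ℓ=12 even so k=11
i=0: a=20 ⇒ p=20, q=1
i=1: a=1 ⇒ p=21, q=1
i=2: a=2 ⇒ p=62, q=3
…
i=4: a=9 ⇒ p=1367, q=66
…
i=6: a=12 ⇒ p=19511, q=942
i=7: a=1 ⇒ p=21023, q=1015
i=8: a=9 ⇒ p=208718, q=10077
…
i=10: a=2 ⇒ p=1085636, q=52415
i=11: a=1 ⇒ p=1524095, q=73584
(x₁, y₁) = (1524095, 73584);  1524095² − 429·73584² = 1 ✓

1524095 73584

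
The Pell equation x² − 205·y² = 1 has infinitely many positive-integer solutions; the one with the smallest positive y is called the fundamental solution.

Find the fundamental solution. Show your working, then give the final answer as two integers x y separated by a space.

39689 2772

d=205: √d = [14; 3,6,1,4,1,6,3,28] (ℓ=8, even), read p_7/q_7
step 0: (14, 1)  from 14·(1,0) + (0,1)
step 1: (43, 3)  from 3·(14,1) + (1,0)
…
step 6: (12614, 881)  from 6·(1847,129) + (1532,107)
step 7: (39689, 2772)  from 3·(12614,881) + (1847,129)
fundamental: x₁=39689, y₁=2772  (since 1575216721 − 205·7683984 = 1)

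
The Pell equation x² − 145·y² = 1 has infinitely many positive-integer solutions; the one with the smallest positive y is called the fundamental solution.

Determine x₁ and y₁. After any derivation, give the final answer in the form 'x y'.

289 24

d=145: √d = [12; 24] (ℓ=1, odd), read p_1/q_1
i=0: a=12 ⇒ p=12, q=1
i=1: a=24 ⇒ p=289, q=24
(x₁, y₁) = (289, 24);  289² − 145·24² = 1 ✓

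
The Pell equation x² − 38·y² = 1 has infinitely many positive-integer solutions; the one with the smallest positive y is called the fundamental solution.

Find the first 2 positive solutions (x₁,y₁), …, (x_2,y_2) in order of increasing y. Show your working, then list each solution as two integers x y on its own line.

37 6
2737 444

√38 = [6; 6,12, …], period ℓ=2 (even) → k=1
i=0: a=6 ⇒ p=6, q=1
i=1: a=6 ⇒ p=37, q=6
(x₁, y₁) = (37, 6);  37² − 38·6² = 1 ✓
(x_2, y_2) = (37·37 + 38·6·6, 37·6 + 6·37) = (2737, 444)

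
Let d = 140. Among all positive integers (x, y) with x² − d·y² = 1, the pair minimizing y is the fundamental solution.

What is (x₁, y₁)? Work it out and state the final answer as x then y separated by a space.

71 6

[11; 1,4,1,22] for √140; ℓ=4 ⇒ convergent index 3
i=0: a=11 ⇒ p=11, q=1
i=1: a=1 ⇒ p=12, q=1
i=2: a=4 ⇒ p=59, q=5
i=3: a=1 ⇒ p=71, q=6
(x₁, y₁) = (71, 6);  71² − 140·6² = 1 ✓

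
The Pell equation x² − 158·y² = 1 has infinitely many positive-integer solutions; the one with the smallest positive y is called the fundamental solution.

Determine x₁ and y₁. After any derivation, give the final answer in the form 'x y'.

d=158: √d = [12; 1,1,3,12,3,1,1,24] (ℓ=8, even), read p_7/q_7
a_0=12:  p_0=12·1+0=12,  q_0=12·0+1=1
…
a_2=1:  p_2=1·13+12=25,  q_2=1·1+1=2
a_3=3:  p_3=3·25+13=88,  q_3=3·2+1=7
a_4=12:  p_4=12·88+25=1081,  q_4=12·7+2=86
a_5=3:  p_5=3·1081+88=3331,  q_5=3·86+7=265
a_6=1:  p_6=1·3331+1081=4412,  q_6=1·265+86=351
a_7=1:  p_7=1·4412+3331=7743,  q_7=1·351+265=616
→ (7743, 616).  Check: 7743²=59954049, 158·616²=59954048, difference 1.

7743 616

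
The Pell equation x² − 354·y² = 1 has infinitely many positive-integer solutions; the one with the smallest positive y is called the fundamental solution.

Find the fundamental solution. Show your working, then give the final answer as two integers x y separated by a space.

√354 = [18; 1,4,2,2,18,2,2,4,1,36, …], period ℓ=10 (even) → k=9
i=0: a=18 ⇒ p=18, q=1
i=1: a=1 ⇒ p=19, q=1
i=2: a=4 ⇒ p=94, q=5
i=3: a=2 ⇒ p=207, q=11
…
i=5: a=18 ⇒ p=9351, q=497
i=6: a=2 ⇒ p=19210, q=1021
i=7: a=2 ⇒ p=47771, q=2539
i=8: a=4 ⇒ p=210294, q=11177
i=9: a=1 ⇒ p=258065, q=13716
fundamental: x₁=258065, y₁=13716  (since 66597544225 − 354·188128656 = 1)

258065 13716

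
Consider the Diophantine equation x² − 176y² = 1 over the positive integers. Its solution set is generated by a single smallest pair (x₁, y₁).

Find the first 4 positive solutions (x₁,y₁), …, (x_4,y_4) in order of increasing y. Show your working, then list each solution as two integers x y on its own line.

199 15
79201 5970
31521799 2376045
12545596801 945659940

d=176: √d = [13; 3,1,3,26] (ℓ=4, even), read p_3/q_3
a_0=13:  p_0=13·1+0=13,  q_0=13·0+1=1
…
a_2=1:  p_2=1·40+13=53,  q_2=1·3+1=4
a_3=3:  p_3=3·53+40=199,  q_3=3·4+3=15
fundamental: x₁=199, y₁=15  (since 39601 − 176·225 = 1)
(x_2, y_2) = (199·199 + 176·15·15, 199·15 + 15·199) = (79201, 5970)
(x_3, y_3) = (199·79201 + 176·15·5970, 199·5970 + 15·79201) = (31521799, 2376045)
(x_4, y_4) = (199·31521799 + 176·15·2376045, 199·2376045 + 15·31521799) = (12545596801, 945659940)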